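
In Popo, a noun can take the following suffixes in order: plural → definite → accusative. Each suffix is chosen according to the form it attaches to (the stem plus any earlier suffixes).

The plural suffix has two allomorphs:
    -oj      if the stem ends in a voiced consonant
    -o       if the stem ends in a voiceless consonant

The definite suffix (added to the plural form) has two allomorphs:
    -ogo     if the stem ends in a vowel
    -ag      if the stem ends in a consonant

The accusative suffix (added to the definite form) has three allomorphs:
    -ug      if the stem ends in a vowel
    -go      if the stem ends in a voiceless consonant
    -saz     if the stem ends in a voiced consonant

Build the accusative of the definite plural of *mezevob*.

Since the final consonant of *mezevob* is /b/ (voiced), it takes -oj, giving *mezevoboj*.
Since the final sound of the plural form *mezevoboj* is /j/ (a consonant), it takes -ag, giving *mezevobojag*.
The definite form *mezevobojag*: final sound = /g/, a voiced consonant → -saz → *mezevobojagsaz*.

mezevobojagsaz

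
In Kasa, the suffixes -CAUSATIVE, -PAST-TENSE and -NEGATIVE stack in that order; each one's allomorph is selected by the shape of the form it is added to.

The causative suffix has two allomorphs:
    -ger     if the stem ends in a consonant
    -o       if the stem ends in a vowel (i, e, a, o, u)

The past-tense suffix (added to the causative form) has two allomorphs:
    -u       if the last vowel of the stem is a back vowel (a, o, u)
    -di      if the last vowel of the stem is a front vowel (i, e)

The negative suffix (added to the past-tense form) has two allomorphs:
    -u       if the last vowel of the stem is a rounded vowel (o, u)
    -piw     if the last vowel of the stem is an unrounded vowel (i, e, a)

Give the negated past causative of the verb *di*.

Since the final sound of *di* is /i/ (a vowel), it takes -o, giving *dio*.
The causative form *dio* — last vowel /o/ (a back vowel) → -u → *diou*.
The last vowel of the past-tense form *diou* is /u/, which is a rounded vowel, so the negative suffix is -u, giving *diouu*.

diouu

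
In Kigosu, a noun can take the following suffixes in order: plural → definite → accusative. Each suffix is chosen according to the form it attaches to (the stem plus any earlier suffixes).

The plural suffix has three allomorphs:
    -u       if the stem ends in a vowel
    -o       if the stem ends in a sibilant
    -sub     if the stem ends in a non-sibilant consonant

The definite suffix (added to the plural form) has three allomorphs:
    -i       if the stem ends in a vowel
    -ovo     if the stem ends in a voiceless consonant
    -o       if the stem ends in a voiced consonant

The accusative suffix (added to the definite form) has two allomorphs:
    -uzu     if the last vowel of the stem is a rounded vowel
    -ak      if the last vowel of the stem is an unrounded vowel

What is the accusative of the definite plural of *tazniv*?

taznivsubouzu

The final sound of *tazniv* is /v/, which is a non-sibilant consonant, so the plural suffix is -sub, giving *taznivsub*.
Since the final sound of the plural form *taznivsub* is /b/ (a voiced consonant), it takes -o, giving *taznivsubo*.
The definite form *taznivsubo*: last vowel = /o/, a rounded vowel → -uzu → *taznivsubouzu*.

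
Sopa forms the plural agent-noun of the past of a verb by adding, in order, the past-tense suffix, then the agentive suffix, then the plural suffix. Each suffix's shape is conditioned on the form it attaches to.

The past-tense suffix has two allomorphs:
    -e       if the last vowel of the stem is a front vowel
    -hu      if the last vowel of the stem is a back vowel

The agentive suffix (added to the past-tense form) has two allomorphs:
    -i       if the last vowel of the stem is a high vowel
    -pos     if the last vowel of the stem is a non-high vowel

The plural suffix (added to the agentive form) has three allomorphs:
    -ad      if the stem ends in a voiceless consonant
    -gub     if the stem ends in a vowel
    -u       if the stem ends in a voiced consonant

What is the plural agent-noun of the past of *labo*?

labohuigub

*labo*: last vowel = /o/, a back vowel → -hu → *labohu*.
Since the last vowel of the past-tense form *labohu* is /u/ (a high vowel), it takes -i, giving *labohui*.
The agentive form *labohui*: final sound = /i/, a vowel → -gub → *labohuigub*.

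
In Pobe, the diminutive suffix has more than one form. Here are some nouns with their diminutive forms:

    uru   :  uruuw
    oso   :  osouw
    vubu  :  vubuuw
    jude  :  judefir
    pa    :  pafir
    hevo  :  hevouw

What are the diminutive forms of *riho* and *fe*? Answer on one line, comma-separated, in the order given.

Looking at the last vowel of each stem: -uw when the last vowel of the stem is a rounded vowel (*uru*, *oso*, *vubu*, *hevo*); -fir when the last vowel of the stem is an unrounded vowel (*jude*, *pa*).
The last vowel of *riho* is /o/, which is a rounded vowel, so the suffix is -uw, giving *rihouw*.
*fe*: last vowel = /e/, an unrounded vowel → -fir → *fefir*.

rihouw, fefir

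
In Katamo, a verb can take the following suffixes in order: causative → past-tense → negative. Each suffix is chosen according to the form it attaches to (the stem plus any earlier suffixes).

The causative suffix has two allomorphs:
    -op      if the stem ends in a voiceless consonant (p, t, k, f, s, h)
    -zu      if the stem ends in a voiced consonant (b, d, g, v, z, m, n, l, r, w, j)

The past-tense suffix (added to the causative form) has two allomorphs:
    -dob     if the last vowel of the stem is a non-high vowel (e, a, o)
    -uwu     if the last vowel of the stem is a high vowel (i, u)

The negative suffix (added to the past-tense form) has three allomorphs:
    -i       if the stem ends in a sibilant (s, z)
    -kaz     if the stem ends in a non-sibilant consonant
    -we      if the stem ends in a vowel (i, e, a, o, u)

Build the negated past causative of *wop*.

*wop* — final consonant /p/ (voiceless) → -op → *wopop*.
Since the last vowel of the causative form *wopop* is /o/ (a non-high vowel), it takes -dob, giving *wopopdob*.
The past-tense form *wopopdob*: final sound = /b/, a non-sibilant consonant → -kaz → *wopopdobkaz*.

wopopdobkaz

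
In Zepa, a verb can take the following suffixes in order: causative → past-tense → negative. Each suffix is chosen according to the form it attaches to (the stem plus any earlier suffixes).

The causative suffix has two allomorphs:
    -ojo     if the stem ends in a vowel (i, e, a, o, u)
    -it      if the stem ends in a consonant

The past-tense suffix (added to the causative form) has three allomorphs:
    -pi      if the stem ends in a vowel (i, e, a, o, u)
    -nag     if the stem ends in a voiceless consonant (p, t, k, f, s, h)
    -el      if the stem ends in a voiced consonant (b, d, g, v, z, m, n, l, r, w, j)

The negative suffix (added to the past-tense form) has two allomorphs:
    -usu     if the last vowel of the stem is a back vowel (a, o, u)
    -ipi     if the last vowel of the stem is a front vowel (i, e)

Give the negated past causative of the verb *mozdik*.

mozdikitnagusu

The final sound of *mozdik* is /k/, which is a consonant, so the causative suffix is -it, giving *mozdikit*.
Since the final sound of the causative form *mozdikit* is /t/ (a voiceless consonant), it takes -nag, giving *mozdikitnag*.
The last vowel of the past-tense form *mozdikitnag* is /a/, which is a back vowel, so the negative suffix is -usu, giving *mozdikitnagusu*.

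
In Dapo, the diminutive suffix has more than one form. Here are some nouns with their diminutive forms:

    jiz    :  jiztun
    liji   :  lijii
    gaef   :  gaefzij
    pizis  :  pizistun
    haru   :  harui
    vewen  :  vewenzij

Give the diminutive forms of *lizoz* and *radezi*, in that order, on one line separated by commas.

The alternation tracks the final sound of the stem — -tun when the stem ends in a sibilant (*jiz*, *pizis*); -zij when the stem ends in a non-sibilant consonant (*gaef*, *vewen*); -i when the stem ends in a vowel (*liji*, *haru*).
Since the final sound of *lizoz* is /z/ (a sibilant), it takes -tun, giving *lizoztun*.
The final sound of *radezi* is /i/, which is a vowel, so the suffix is -i, giving *radezii*.

lizoztun, radezii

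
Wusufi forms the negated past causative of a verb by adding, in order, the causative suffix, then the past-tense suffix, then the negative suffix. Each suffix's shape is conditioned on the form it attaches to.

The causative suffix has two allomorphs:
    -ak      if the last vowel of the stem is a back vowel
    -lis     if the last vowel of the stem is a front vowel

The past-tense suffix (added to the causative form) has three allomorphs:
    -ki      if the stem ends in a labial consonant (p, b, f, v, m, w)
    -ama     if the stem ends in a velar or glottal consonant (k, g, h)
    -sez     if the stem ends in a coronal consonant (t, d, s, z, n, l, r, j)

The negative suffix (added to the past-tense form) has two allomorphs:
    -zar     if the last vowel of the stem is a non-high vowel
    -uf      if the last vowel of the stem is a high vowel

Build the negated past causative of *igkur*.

igkurakamazar

*igkur*: last vowel = /u/, a back vowel → -ak → *igkurak*.
The causative form *igkurak* — final consonant /k/ (velar/glottal) → -ama → *igkurakama*.
Since the last vowel of the past-tense form *igkurakama* is /a/ (a non-high vowel), it takes -zar, giving *igkurakamazar*.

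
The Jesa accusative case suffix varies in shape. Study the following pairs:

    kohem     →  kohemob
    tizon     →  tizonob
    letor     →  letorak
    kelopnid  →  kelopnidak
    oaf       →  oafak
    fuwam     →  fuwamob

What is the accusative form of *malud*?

maludak

The suffix is conditioned by the final consonant: -ob when the stem ends in a nasal (*kohem*, *tizon*, *fuwam*); -ak when the stem ends in a non-nasal consonant (*letor*, *kelopnid*, *oaf*).
The final consonant of *malud* is /d/, which is non-nasal, so the suffix is -ak, giving *maludak*.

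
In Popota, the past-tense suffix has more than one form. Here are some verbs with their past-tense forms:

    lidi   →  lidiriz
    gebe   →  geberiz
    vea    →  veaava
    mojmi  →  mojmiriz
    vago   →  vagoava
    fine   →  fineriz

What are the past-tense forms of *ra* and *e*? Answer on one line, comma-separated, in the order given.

raava, eriz

The alternation tracks the last vowel of the stem — -riz when the last vowel of the stem is a front vowel (*lidi*, *gebe*, *mojmi*, *fine*); -ava when the last vowel of the stem is a back vowel (*vea*, *vago*).
The last vowel of *ra* is /a/, which is a back vowel, so the suffix is -ava, giving *raava*.
The last vowel of *e* is /e/, which is a front vowel, so the suffix is -riz, giving *eriz*.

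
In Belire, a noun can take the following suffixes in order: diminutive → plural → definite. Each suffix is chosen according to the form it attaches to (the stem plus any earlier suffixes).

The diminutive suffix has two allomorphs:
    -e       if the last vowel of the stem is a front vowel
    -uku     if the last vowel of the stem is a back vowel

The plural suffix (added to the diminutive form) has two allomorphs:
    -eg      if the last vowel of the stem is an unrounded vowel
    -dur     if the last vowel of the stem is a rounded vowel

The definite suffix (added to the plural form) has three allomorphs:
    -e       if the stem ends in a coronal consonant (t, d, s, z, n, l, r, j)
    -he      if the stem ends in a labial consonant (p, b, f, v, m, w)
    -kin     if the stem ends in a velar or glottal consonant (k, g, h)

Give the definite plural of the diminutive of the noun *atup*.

*atup* — last vowel /u/ (a back vowel) → -uku → *atupuku*.
Since the last vowel of the diminutive form *atupuku* is /u/ (a rounded vowel), it takes -dur, giving *atupukudur*.
The plural form *atupukudur*: final consonant = /r/, coronal → -e → *atupukudure*.

atupukudure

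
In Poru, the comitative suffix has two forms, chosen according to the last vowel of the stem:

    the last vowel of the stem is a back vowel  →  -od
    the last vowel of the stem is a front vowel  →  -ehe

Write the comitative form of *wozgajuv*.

*wozgajuv*: last vowel = /u/, a back vowel → -od → *wozgajuvod*.

wozgajuvod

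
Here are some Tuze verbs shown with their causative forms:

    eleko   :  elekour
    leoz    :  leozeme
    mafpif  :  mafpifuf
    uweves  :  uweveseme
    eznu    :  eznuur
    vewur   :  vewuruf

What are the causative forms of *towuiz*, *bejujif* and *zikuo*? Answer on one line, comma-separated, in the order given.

Looking at the final sound of each stem: -eme when the stem ends in a sibilant (*leoz*, *uweves*); -uf when the stem ends in a non-sibilant consonant (*mafpif*, *vewur*); -ur when the stem ends in a vowel (*eleko*, *eznu*).
*towuiz* — final sound /z/ (a sibilant) → -eme → *towuizeme*.
*bejujif*: final sound = /f/, a non-sibilant consonant → -uf → *bejujifuf*.
*zikuo*: final sound = /o/, a vowel → -ur → *zikuour*.

towuizeme, bejujifuf, zikuour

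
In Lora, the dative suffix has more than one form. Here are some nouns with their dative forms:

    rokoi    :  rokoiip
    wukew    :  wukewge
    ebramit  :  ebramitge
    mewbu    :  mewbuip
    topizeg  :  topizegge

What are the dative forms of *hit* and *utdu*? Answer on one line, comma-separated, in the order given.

The suffix is conditioned by the final sound: -ge when the stem ends in a consonant (*wukew*, *ebramit*, *topizeg*); -ip when the stem ends in a vowel (*rokoi*, *mewbu*).
The final sound of *hit* is /t/, which is a consonant, so the suffix is -ge, giving *hitge*.
*utdu*: final sound = /u/, a vowel → -ip → *utduip*.

hitge, utduip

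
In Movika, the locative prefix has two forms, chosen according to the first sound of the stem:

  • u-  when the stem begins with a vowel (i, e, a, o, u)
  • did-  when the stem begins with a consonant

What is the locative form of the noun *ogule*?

The first sound of *ogule* is /o/, which is a vowel, so the prefix is u-, giving *uogule*.

uogule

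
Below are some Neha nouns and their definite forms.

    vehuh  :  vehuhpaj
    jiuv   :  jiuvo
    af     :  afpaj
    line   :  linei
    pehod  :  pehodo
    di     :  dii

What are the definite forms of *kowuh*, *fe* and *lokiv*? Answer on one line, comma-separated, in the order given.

The alternation tracks the final sound of the stem — -paj when the stem ends in a voiceless consonant (*vehuh*, *af*); -o when the stem ends in a voiced consonant (*jiuv*, *pehod*); -i when the stem ends in a vowel (*line*, *di*).
*kowuh* — final sound /h/ (a voiceless consonant) → -paj → *kowuhpaj*.
*fe* — final sound /e/ (a vowel) → -i → *fei*.
*lokiv*: final sound = /v/, a voiced consonant → -o → *lokivo*.

kowuhpaj, fei, lokivo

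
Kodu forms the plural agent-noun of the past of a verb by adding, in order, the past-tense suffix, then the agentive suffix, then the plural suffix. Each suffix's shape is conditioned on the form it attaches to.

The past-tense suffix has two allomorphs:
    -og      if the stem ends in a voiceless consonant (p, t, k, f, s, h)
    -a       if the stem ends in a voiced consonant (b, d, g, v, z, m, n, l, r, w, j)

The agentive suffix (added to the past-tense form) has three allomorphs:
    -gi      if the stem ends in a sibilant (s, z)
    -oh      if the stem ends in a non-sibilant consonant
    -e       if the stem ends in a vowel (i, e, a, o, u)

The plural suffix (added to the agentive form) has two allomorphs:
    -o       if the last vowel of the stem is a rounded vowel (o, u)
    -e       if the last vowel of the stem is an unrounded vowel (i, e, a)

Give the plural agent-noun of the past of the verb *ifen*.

Since the final consonant of *ifen* is /n/ (voiced), it takes -a, giving *ifena*.
The past-tense form *ifena*: final sound = /a/, a vowel → -e → *ifenae*.
The agentive form *ifenae*: last vowel = /e/, an unrounded vowel → -e → *ifenaee*.

ifenaee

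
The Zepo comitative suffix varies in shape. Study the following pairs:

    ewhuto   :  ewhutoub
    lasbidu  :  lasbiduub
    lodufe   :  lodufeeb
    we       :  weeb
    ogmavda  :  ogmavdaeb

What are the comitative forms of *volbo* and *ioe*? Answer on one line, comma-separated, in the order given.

Looking at the last vowel of each stem: -ub when the last vowel of the stem is a rounded vowel (*ewhuto*, *lasbidu*); -eb when the last vowel of the stem is an unrounded vowel (*lodufe*, *we*, *ogmavda*).
Since the last vowel of *volbo* is /o/ (a rounded vowel), it takes -ub, giving *volboub*.
The last vowel of *ioe* is /e/, which is an unrounded vowel, so the suffix is -eb, giving *ioeeb*.

volboub, ioeeb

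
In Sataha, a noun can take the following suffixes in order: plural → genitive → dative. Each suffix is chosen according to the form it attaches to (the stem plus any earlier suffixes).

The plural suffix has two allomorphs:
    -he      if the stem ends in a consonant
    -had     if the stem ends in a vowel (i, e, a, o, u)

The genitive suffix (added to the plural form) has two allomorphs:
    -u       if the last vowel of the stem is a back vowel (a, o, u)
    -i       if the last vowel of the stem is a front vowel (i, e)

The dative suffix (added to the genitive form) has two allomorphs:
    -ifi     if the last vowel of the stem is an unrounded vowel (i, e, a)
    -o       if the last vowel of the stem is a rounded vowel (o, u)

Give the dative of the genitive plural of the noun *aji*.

ajihaduo

Since the final sound of *aji* is /i/ (a vowel), it takes -had, giving *ajihad*.
The plural form *ajihad* — last vowel /a/ (a back vowel) → -u → *ajihadu*.
The genitive form *ajihadu*: last vowel = /u/, a rounded vowel → -o → *ajihaduo*.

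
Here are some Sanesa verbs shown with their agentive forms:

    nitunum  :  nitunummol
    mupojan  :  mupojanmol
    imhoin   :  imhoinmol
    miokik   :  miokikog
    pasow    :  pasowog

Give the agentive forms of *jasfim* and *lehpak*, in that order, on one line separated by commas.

Looking at the final consonant of each stem: -mol when the stem ends in a nasal (*nitunum*, *mupojan*, *imhoin*); -og when the stem ends in a non-nasal consonant (*miokik*, *pasow*).
*jasfim* — final consonant /m/ (a nasal) → -mol → *jasfimmol*.
*lehpak* — final consonant /k/ (non-nasal) → -og → *lehpakog*.

jasfimmol, lehpakog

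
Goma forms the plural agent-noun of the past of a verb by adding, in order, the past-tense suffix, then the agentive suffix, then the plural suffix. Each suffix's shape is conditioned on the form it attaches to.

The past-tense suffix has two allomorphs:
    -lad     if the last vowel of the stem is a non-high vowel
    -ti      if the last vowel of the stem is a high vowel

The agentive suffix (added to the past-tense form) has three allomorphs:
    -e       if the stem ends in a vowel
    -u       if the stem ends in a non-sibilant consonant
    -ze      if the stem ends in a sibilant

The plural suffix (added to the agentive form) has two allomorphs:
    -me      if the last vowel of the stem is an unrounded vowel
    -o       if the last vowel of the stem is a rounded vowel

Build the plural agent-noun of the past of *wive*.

Since the last vowel of *wive* is /e/ (a non-high vowel), it takes -lad, giving *wivelad*.
The final sound of the past-tense form *wivelad* is /d/, which is a non-sibilant consonant, so the agentive suffix is -u, giving *wiveladu*.
The last vowel of the agentive form *wiveladu* is /u/, which is a rounded vowel, so the plural suffix is -o, giving *wiveladuo*.

wiveladuo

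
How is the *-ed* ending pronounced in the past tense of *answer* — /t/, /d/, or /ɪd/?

/d/

The stem *answer* ends in a voiced sound other than /d/.
The -ed suffix is realized as /ɪd/ after /t, d/; as /t/ after other voiceless consonants; and as /d/ after other voiced sounds.
So -ed on *answer* is pronounced /d/.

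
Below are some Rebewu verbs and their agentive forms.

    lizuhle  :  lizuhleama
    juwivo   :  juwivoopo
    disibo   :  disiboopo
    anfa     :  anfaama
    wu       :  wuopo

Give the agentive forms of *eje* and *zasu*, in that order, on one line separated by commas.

The suffix is conditioned by the last vowel: -opo when the last vowel of the stem is a rounded vowel (*juwivo*, *disibo*, *wu*); -ama when the last vowel of the stem is an unrounded vowel (*lizuhle*, *anfa*).
*eje*: last vowel = /e/, an unrounded vowel → -ama → *ejeama*.
Since the last vowel of *zasu* is /u/ (a rounded vowel), it takes -opo, giving *zasuopo*.

ejeama, zasuopo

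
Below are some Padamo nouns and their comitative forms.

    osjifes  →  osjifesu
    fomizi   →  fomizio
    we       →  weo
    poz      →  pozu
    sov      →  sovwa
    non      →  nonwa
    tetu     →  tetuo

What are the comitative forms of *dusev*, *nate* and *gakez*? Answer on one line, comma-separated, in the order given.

The suffix is conditioned by the final sound: -u when the stem ends in a sibilant (*osjifes*, *poz*); -wa when the stem ends in a non-sibilant consonant (*sov*, *non*); -o when the stem ends in a vowel (*fomizi*, *we*, *tetu*).
*dusev*: final sound = /v/, a non-sibilant consonant → -wa → *dusevwa*.
The final sound of *nate* is /e/, which is a vowel, so the suffix is -o, giving *nateo*.
*gakez* — final sound /z/ (a sibilant) → -u → *gakezu*.

dusevwa, nateo, gakezu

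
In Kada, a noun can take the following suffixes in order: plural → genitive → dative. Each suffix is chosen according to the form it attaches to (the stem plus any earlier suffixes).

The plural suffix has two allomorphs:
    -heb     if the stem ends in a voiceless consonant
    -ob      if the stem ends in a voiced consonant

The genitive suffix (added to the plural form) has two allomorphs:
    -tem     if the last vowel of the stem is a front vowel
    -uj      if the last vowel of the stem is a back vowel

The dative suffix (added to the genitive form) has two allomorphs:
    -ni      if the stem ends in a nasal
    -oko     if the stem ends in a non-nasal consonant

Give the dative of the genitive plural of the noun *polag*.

Since the final consonant of *polag* is /g/ (voiced), it takes -ob, giving *polagob*.
The last vowel of the plural form *polagob* is /o/, which is a back vowel, so the genitive suffix is -uj, giving *polagobuj*.
The genitive form *polagobuj*: final consonant = /j/, non-nasal → -oko → *polagobujoko*.

polagobujoko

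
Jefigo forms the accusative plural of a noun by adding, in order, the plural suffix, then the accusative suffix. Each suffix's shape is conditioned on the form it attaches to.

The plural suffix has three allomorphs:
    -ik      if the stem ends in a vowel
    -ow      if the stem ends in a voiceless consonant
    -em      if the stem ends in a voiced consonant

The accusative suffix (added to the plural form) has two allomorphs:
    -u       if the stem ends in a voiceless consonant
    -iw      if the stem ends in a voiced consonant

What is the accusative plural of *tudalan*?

The final sound of *tudalan* is /n/, which is a voiced consonant, so the plural suffix is -em, giving *tudalanem*.
The final consonant of the plural form *tudalanem* is /m/, which is voiced, so the accusative suffix is -iw, giving *tudalanemiw*.

tudalanemiw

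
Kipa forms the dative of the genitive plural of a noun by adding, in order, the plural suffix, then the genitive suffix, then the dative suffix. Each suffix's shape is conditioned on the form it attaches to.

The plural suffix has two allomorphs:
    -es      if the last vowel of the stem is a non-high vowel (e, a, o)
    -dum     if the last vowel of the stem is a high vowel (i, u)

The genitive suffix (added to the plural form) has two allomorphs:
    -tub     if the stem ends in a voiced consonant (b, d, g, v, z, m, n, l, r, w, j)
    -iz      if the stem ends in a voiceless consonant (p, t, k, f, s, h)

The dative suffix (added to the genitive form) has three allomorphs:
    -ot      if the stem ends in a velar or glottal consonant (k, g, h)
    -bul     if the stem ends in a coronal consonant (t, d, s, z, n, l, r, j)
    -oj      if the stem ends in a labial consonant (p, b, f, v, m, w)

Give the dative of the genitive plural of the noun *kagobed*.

kagobedesizbul

The last vowel of *kagobed* is /e/, which is a non-high vowel, so the plural suffix is -es, giving *kagobedes*.
The plural form *kagobedes*: final consonant = /s/, voiceless → -iz → *kagobedesiz*.
The genitive form *kagobedesiz* — final consonant /z/ (coronal) → -bul → *kagobedesizbul*.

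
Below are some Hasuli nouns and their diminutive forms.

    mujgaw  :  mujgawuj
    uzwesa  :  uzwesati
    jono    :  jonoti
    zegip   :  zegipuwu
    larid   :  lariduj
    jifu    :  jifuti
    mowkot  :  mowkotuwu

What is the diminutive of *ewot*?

The alternation tracks the final sound of the stem — -uwu when the stem ends in a voiceless consonant (*zegip*, *mowkot*); -uj when the stem ends in a voiced consonant (*mujgaw*, *larid*); -ti when the stem ends in a vowel (*uzwesa*, *jono*, *jifu*).
The final sound of *ewot* is /t/, which is a voiceless consonant, so the suffix is -uwu, giving *ewotuwu*.

ewotuwu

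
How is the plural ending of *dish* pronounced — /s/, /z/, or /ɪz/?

The stem *dish* ends in a sibilant (/s, z, ʃ, ʒ, tʃ, dʒ/).
The plural suffix surfaces as /ɪz/ after sibilants, /s/ after other voiceless consonants, and /z/ after other voiced sounds.
So the plural -s on *dish* is pronounced /ɪz/.

/ɪz/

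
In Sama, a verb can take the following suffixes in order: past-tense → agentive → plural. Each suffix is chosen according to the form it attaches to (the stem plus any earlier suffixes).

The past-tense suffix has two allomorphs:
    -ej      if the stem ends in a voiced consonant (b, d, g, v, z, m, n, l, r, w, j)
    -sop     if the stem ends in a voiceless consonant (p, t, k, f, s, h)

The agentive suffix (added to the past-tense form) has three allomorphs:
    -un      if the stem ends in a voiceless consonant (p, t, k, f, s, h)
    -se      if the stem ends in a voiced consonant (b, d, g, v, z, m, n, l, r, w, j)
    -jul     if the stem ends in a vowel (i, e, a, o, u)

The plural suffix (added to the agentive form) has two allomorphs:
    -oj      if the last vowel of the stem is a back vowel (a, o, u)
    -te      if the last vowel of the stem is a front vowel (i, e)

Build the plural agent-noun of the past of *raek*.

Since the final consonant of *raek* is /k/ (voiceless), it takes -sop, giving *raeksop*.
Since the final sound of the past-tense form *raeksop* is /p/ (a voiceless consonant), it takes -un, giving *raeksopun*.
The last vowel of the agentive form *raeksopun* is /u/, which is a back vowel, so the plural suffix is -oj, giving *raeksopunoj*.

raeksopunoj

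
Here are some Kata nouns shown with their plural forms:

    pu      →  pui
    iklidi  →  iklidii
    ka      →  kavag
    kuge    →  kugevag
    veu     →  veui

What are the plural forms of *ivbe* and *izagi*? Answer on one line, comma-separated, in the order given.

The pattern is height harmony: -i when the last vowel of the stem is a high vowel (*pu*, *iklidi*, *veu*); -vag when the last vowel of the stem is a non-high vowel (*ka*, *kuge*).
The last vowel of *ivbe* is /e/, which is a non-high vowel, so the suffix is -vag, giving *ivbevag*.
*izagi*: last vowel = /i/, a high vowel → -i → *izagii*.

ivbevag, izagii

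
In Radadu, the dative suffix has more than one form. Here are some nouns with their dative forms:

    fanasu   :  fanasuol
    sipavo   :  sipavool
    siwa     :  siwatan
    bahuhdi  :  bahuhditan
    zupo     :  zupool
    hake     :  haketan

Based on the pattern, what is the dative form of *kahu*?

The suffix is conditioned by the last vowel: -ol when the last vowel of the stem is a rounded vowel (*fanasu*, *sipavo*, *zupo*); -tan when the last vowel of the stem is an unrounded vowel (*siwa*, *bahuhdi*, *hake*).
*kahu*: last vowel = /u/, a rounded vowel → -ol → *kahuol*.

kahuol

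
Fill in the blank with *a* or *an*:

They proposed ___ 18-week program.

The indefinite article is chosen by the initial *sound* of the following word, not its spelling.
The number *18* is spoken "eighteen", beginning with /ˌeɪˈtiːn/ — a vowel sound.
So the article is *an*: They proposed an 18-week program.

an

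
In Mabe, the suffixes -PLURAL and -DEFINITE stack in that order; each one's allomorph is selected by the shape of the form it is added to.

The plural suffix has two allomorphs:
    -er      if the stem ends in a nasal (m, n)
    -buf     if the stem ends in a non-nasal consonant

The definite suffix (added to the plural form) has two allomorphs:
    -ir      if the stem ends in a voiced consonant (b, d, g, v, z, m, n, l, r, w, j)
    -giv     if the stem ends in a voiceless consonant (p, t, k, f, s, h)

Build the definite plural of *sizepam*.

sizepamerir

*sizepam* — final consonant /m/ (a nasal) → -er → *sizepamer*.
Since the final consonant of the plural form *sizepamer* is /r/ (voiced), it takes -ir, giving *sizepamerir*.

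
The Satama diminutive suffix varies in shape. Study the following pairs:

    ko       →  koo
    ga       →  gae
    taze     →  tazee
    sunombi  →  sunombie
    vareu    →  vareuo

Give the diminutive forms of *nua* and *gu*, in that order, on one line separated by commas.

Looking at the last vowel of each stem: -o when the last vowel of the stem is a rounded vowel (*ko*, *vareu*); -e when the last vowel of the stem is an unrounded vowel (*ga*, *taze*, *sunombi*).
*nua* — last vowel /a/ (an unrounded vowel) → -e → *nuae*.
*gu*: last vowel = /u/, a rounded vowel → -o → *guo*.

nuae, guo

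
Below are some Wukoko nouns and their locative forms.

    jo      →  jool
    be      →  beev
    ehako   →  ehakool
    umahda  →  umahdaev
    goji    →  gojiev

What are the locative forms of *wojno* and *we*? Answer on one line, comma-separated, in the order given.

The suffix is conditioned by the last vowel: -ol when the last vowel of the stem is a rounded vowel (*jo*, *ehako*); -ev when the last vowel of the stem is an unrounded vowel (*be*, *umahda*, *goji*).
*wojno* — last vowel /o/ (a rounded vowel) → -ol → *wojnool*.
*we* — last vowel /e/ (an unrounded vowel) → -ev → *weev*.

wojnool, weev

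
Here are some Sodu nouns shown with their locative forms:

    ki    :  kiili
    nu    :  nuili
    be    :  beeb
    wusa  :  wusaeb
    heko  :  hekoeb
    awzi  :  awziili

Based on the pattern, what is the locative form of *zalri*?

Looking at the last vowel of each stem: -ili when the last vowel of the stem is a high vowel (*ki*, *nu*, *awzi*); -eb when the last vowel of the stem is a non-high vowel (*be*, *wusa*, *heko*).
The last vowel of *zalri* is /i/, which is a high vowel, so the suffix is -ili, giving *zalriili*.

zalriili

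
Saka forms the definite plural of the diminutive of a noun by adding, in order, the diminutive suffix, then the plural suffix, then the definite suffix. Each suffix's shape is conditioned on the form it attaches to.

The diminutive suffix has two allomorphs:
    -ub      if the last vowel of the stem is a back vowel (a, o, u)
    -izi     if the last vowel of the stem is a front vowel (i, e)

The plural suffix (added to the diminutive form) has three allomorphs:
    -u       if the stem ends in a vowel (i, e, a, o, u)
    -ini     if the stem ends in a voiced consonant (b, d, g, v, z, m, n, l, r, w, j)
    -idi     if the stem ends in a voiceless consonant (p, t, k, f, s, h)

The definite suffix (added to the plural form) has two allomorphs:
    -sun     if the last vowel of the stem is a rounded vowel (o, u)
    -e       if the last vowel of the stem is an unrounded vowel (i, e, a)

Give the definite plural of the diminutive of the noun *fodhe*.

*fodhe*: last vowel = /e/, a front vowel → -izi → *fodheizi*.
The diminutive form *fodheizi* — final sound /i/ (a vowel) → -u → *fodheiziu*.
The last vowel of the plural form *fodheiziu* is /u/, which is a rounded vowel, so the definite suffix is -sun, giving *fodheiziusun*.

fodheiziusun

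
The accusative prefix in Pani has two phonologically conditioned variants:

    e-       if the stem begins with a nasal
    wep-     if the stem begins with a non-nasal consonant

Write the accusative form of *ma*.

ema

The first consonant of *ma* is /m/, which is a nasal, so the prefix is e-, giving *ema*.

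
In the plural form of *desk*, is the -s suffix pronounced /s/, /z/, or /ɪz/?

/s/

The stem *desk* ends in a voiceless non-sibilant consonant.
The plural suffix surfaces as /ɪz/ after sibilants, /s/ after other voiceless consonants, and /z/ after other voiced sounds.
So the plural -s on *desk* is pronounced /s/.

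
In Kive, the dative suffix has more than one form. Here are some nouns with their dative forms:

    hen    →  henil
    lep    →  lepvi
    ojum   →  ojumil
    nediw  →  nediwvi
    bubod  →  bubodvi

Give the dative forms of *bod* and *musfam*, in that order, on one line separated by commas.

The pattern is nasality of the final consonant: -il when the stem ends in a nasal (*hen*, *ojum*); -vi when the stem ends in a non-nasal consonant (*lep*, *nediw*, *bubod*).
*bod* — final consonant /d/ (non-nasal) → -vi → *bodvi*.
*musfam*: final consonant = /m/, a nasal → -il → *musfamil*.

bodvi, musfamil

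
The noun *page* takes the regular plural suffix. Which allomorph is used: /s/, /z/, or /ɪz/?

The stem *page* ends in a sibilant (/s, z, ʃ, ʒ, tʃ, dʒ/).
The plural suffix surfaces as /ɪz/ after sibilants, /s/ after other voiceless consonants, and /z/ after other voiced sounds.
So the plural -s on *page* is pronounced /ɪz/.

/ɪz/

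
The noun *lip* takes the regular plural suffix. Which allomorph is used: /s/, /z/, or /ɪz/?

The stem *lip* ends in a voiceless non-sibilant consonant.
The plural suffix surfaces as /ɪz/ after sibilants, /s/ after other voiceless consonants, and /z/ after other voiced sounds.
So the plural -s on *lip* is pronounced /s/.

/s/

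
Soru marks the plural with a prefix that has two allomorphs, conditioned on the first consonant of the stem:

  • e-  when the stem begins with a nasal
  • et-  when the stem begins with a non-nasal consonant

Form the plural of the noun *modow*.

*modow* — first consonant /m/ (a nasal) → e- → *emodow*.

emodow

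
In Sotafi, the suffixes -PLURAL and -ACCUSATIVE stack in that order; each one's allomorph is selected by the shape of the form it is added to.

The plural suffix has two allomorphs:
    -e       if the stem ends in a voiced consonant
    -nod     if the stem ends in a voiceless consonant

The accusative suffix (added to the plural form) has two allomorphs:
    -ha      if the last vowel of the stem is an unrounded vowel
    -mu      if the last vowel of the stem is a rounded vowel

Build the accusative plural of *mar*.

mareha

Since the final consonant of *mar* is /r/ (voiced), it takes -e, giving *mare*.
The plural form *mare*: last vowel = /e/, an unrounded vowel → -ha → *mareha*.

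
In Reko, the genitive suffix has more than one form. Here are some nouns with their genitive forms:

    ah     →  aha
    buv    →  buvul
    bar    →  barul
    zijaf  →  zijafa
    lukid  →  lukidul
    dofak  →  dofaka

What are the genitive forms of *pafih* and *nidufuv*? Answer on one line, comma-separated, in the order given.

The pattern is voicing of the final consonant: -a when the stem ends in a voiceless consonant (*ah*, *zijaf*, *dofak*); -ul when the stem ends in a voiced consonant (*buv*, *bar*, *lukid*).
The final consonant of *pafih* is /h/, which is voiceless, so the suffix is -a, giving *pafiha*.
*nidufuv* — final consonant /v/ (voiced) → -ul → *nidufuvul*.

pafiha, nidufuvul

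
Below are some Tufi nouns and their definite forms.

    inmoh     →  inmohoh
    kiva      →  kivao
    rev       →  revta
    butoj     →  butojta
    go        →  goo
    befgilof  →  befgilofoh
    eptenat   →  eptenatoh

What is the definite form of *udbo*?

The pattern is voicing of the final sound: -oh when the stem ends in a voiceless consonant (*inmoh*, *befgilof*, *eptenat*); -ta when the stem ends in a voiced consonant (*rev*, *butoj*); -o when the stem ends in a vowel (*kiva*, *go*).
Since the final sound of *udbo* is /o/ (a vowel), it takes -o, giving *udboo*.

udboo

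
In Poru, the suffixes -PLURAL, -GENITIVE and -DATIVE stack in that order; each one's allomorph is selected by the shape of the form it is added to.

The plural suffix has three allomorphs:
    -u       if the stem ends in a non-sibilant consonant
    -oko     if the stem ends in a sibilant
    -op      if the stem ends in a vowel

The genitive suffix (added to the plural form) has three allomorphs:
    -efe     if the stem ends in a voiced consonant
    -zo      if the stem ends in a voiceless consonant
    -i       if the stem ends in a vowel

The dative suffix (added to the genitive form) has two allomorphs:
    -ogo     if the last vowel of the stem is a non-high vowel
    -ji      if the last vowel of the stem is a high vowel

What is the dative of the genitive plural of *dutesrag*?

*dutesrag* — final sound /g/ (a non-sibilant consonant) → -u → *dutesragu*.
The final sound of the plural form *dutesragu* is /u/, which is a vowel, so the genitive suffix is -i, giving *dutesragui*.
The last vowel of the genitive form *dutesragui* is /i/, which is a high vowel, so the dative suffix is -ji, giving *dutesraguiji*.

dutesraguiji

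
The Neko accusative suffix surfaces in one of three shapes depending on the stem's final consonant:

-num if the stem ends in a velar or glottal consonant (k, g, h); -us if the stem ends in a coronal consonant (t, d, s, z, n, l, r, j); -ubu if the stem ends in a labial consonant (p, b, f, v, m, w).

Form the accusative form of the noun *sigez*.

sigezus

The final consonant of *sigez* is /z/, which is coronal, so the suffix is -us, giving *sigezus*.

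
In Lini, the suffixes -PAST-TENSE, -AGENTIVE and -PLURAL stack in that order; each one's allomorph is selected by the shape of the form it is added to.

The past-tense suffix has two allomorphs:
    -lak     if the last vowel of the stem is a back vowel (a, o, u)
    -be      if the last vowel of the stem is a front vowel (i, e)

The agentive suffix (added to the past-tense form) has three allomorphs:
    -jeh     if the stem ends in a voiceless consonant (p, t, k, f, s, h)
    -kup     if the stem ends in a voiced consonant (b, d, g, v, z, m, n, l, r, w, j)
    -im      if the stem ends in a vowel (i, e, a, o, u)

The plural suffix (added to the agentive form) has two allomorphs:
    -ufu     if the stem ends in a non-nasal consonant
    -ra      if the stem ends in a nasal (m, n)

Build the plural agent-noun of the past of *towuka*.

Since the last vowel of *towuka* is /a/ (a back vowel), it takes -lak, giving *towukalak*.
The past-tense form *towukalak* — final sound /k/ (a voiceless consonant) → -jeh → *towukalakjeh*.
The final consonant of the agentive form *towukalakjeh* is /h/, which is non-nasal, so the plural suffix is -ufu, giving *towukalakjehufu*.

towukalakjehufu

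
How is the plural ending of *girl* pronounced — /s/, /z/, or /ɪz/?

The stem *girl* ends in a voiced non-sibilant sound.
The plural suffix surfaces as /ɪz/ after sibilants, /s/ after other voiceless consonants, and /z/ after other voiced sounds.
So the plural -s on *girl* is pronounced /z/.

/z/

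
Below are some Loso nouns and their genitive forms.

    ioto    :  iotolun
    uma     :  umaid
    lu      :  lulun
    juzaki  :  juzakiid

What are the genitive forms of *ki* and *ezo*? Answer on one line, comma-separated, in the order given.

kiid, ezolun

The pattern is rounding harmony: -lun when the last vowel of the stem is a rounded vowel (*ioto*, *lu*); -id when the last vowel of the stem is an unrounded vowel (*uma*, *juzaki*).
*ki*: last vowel = /i/, an unrounded vowel → -id → *kiid*.
*ezo*: last vowel = /o/, a rounded vowel → -lun → *ezolun*.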